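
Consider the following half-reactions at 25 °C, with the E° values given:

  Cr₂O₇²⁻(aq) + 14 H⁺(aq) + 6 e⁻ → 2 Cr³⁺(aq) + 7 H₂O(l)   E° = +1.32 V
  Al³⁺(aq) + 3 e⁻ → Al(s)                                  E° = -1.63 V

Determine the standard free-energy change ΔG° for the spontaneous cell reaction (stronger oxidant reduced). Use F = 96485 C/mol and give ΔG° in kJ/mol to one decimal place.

Cr₂O₇²⁻/Cr³⁺ (E° = +1.32 V) is the cathode; Al³⁺/Al (E° = -1.63 V) is the anode, so E°cell = +2.95 V.
Balancing electrons gives n = 6 (lcm of 6 and 3).
ΔG° = −nFE° = −(6)(96485)(+2.95) = -1,707,784 J = -1707.8 kJ/mol.

-1707.8 kJ/mol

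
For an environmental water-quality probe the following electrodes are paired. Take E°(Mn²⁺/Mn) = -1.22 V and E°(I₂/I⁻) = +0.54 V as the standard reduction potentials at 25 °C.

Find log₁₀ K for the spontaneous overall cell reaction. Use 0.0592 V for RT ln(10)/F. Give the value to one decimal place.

Cathode: I₂/I⁻; anode: Mn²⁺/Mn. E°cell = +1.76 V, n = 2.
log K = nE°cell / 0.0592 = (2)(+1.76) / 0.0592 = 59.5.

59.5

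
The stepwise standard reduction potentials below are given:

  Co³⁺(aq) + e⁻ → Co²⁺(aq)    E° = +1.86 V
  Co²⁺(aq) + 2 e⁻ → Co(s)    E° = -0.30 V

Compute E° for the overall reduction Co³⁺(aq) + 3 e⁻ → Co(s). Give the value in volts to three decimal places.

Standard free energies of sequential steps add: ΔG°₃ = ΔG°₁ + ΔG°₂, so n₃E°₃ = n₁E°₁ + n₂E°₂.
E°₃ = (1×+1.86 + 2×-0.30) / 3 = (+1.260) / 3 = +0.420 V.

+0.420 V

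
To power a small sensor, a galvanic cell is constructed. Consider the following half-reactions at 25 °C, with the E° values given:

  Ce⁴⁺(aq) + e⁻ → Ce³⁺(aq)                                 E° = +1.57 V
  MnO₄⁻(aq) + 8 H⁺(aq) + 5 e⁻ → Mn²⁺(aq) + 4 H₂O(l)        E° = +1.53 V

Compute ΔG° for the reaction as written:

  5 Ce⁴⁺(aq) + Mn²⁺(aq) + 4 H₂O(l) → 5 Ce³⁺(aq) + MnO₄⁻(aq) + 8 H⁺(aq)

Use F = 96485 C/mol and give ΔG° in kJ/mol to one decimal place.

As written, Ce⁴⁺/Ce³⁺ is reduced (cathode) and MnO₄⁻/Mn²⁺ is oxidised (anode), so E°cell = (+1.57) − (+1.53) = +0.04 V.
Balancing electrons gives n = 5.
ΔG° = −nFE° = −(5)(96485)(+0.04) = -19,297 J = -19.3 kJ/mol.

-19.3 kJ/mol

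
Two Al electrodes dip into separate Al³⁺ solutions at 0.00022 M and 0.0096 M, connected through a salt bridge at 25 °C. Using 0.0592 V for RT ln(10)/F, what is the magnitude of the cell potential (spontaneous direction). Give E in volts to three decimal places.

+0.032 V

For a concentration cell E°cell = 0. The 0.0096 M side is the cathode (reduction is favoured where [Al³⁺] is higher).
With n = 3, E = −(0.0592/3) log([Al³⁺]ₐₙ/[Al³⁺]꜀ₐₜ) = −(0.0592/3) log(0.00022/0.0096) = −(0.0592/3)(-1.640) = +0.032 V.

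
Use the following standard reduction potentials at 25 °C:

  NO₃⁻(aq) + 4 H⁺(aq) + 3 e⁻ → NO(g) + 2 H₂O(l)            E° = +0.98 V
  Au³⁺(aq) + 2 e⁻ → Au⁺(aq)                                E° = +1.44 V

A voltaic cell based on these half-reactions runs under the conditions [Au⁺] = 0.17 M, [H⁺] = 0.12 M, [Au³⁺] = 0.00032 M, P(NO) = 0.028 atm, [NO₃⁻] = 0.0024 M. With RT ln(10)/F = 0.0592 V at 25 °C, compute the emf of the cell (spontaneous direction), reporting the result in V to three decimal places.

Au³⁺/Au⁺ is the cathode (higher E°), NO₃⁻/NO the anode: E°cell = +1.44 − (+0.98) = +0.46 V, n = 6.
Overall: 3 Au³⁺(aq) + 2 NO(g) + 4 H₂O(l) → 3 Au⁺(aq) + 2 NO₃⁻(aq) + 8 H⁺(aq)
Q = [Au⁺]^3·[NO₃⁻]^2·[H⁺]^8 / ([Au³⁺]^3·P(NO)^2); log Q = -1.325.
E = E° − (0.0592/n) log Q = +0.46 − (0.0592/6)(-1.325) = +0.473 V.

+0.473 V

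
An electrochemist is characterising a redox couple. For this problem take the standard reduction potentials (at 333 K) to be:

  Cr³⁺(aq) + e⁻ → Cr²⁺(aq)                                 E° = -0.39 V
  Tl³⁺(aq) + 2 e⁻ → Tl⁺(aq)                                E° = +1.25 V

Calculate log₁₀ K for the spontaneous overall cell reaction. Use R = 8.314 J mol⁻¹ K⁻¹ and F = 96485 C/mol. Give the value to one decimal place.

49.6

Cathode: Tl³⁺/Tl⁺; anode: Cr³⁺/Cr²⁺. E°cell = (+1.25) − (-0.39) = +1.64 V, with n = 2.
ΔG° = −nFE° = −RT ln K, so ln K = nFE°/(RT) = (2)(96485)(+1.64) / ((8.314)(333)) = 114.309.
log₁₀ K = 114.309 / ln 10 = 49.6.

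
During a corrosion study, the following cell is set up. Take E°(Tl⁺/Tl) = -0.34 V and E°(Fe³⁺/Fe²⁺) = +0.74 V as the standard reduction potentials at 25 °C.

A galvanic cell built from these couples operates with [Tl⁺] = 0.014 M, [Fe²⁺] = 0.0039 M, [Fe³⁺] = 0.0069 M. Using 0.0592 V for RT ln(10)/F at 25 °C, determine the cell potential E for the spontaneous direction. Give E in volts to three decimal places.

+1.204 V

Fe³⁺/Fe²⁺ is the cathode (higher E°), Tl⁺/Tl the anode: E°cell = +0.74 − (-0.34) = +1.08 V, n = 1.
Overall: Fe³⁺(aq) + Tl(s) → Fe²⁺(aq) + Tl⁺(aq)
Q = [Fe²⁺]·[Tl⁺] / ([Fe³⁺]); log Q = -2.102.
E = E° − (0.0592/n) log Q = +1.08 − (0.0592/1)(-2.102) = +1.204 V.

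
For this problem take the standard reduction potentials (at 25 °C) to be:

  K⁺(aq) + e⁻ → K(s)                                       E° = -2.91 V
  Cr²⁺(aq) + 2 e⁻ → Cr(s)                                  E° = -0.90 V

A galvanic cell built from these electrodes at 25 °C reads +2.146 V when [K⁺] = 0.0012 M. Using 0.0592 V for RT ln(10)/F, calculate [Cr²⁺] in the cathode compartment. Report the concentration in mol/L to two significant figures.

Cr²⁺/Cr is the cathode, K⁺/K the anode: E°cell = +2.01 V, n = 2.
Overall reaction: Cr²⁺(aq) + 2 K(s) → Cr(s) + 2 K⁺(aq); Q = [K⁺]^2/[Cr²⁺]^1.
From E = E° − (0.0592/n) log Q: log Q = (E° − E)·n/0.0592 = (+2.01 − (+2.146))·2/0.0592 = -4.5946.
So 1·log[Cr²⁺] = 2·log(0.0012) − log Q = -5.8416 − (-4.5946) = -1.2470; [Cr²⁺] = 10^(-1.2470) ≈ 0.057 M.

0.057 M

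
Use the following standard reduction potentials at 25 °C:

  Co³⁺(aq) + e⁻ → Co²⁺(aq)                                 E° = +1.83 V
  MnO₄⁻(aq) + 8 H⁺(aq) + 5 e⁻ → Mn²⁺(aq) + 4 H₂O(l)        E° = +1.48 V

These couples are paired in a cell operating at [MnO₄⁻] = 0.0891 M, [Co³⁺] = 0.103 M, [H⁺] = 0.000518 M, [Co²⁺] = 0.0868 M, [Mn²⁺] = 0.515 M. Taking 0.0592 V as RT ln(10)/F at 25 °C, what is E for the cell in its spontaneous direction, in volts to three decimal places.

+0.675 V

Co³⁺/Co²⁺ is the cathode (higher E°), MnO₄⁻/Mn²⁺ the anode: E°cell = +1.83 − (+1.48) = +0.35 V, n = 5.
Overall: 5 Co³⁺(aq) + Mn²⁺(aq) + 4 H₂O(l) → 5 Co²⁺(aq) + MnO₄⁻(aq) + 8 H⁺(aq)
Q = [Co²⁺]^5·[MnO₄⁻]·[H⁺]^8 / ([Co³⁺]^5·[Mn²⁺]); log Q = -27.419.
E = E° − (0.0592/n) log Q = +0.35 − (0.0592/5)(-27.419) = +0.675 V.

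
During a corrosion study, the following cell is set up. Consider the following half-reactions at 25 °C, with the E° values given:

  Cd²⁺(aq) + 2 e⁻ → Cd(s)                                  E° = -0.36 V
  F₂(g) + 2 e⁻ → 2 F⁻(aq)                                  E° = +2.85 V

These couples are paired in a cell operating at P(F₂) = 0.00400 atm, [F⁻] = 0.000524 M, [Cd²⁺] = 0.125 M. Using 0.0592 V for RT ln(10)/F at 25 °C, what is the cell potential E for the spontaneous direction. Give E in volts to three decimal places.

F₂/F⁻ is the cathode (higher E°), Cd²⁺/Cd the anode: E°cell = +2.85 − (-0.36) = +3.21 V, n = 2.
Overall: F₂(g) + Cd(s) → 2 F⁻(aq) + Cd²⁺(aq)
Q = [F⁻]^2·[Cd²⁺] / (P(F₂)); log Q = -5.066.
E = E° − (0.0592/n) log Q = +3.21 − (0.0592/2)(-5.066) = +3.360 V.

+3.360 V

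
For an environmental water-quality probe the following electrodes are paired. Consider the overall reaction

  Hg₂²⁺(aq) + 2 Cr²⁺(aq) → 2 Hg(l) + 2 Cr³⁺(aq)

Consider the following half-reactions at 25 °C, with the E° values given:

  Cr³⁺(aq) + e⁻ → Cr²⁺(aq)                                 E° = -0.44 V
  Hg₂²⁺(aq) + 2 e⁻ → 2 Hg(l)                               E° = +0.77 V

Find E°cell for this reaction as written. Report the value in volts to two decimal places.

The Hg₂²⁺/Hg couple has the higher reduction potential, so it is the cathode; Cr³⁺/Cr²⁺ is oxidised at the anode.
E°cell = E°(cathode) − E°(anode) = (+0.77) − (-0.44) = +1.21 V.

+1.21 V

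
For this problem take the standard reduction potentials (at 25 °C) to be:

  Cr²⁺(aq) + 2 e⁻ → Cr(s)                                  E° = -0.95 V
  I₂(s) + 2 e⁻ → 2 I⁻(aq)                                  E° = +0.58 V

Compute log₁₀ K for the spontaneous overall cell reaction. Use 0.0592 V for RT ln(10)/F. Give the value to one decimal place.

51.7

Cathode: I₂/I⁻; anode: Cr²⁺/Cr. E°cell = +1.53 V, n = 2.
log K = nE°cell / 0.0592 = (2)(+1.53) / 0.0592 = 51.7.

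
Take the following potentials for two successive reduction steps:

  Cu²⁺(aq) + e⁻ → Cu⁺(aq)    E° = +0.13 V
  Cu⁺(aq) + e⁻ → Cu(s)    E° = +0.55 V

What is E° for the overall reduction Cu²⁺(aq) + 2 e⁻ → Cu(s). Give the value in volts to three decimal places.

Standard free energies of sequential steps add: ΔG°₃ = ΔG°₁ + ΔG°₂, so n₃E°₃ = n₁E°₁ + n₂E°₂.
E°₃ = (1×+0.13 + 1×+0.55) / 2 = (+0.680) / 2 = +0.340 V.

+0.340 V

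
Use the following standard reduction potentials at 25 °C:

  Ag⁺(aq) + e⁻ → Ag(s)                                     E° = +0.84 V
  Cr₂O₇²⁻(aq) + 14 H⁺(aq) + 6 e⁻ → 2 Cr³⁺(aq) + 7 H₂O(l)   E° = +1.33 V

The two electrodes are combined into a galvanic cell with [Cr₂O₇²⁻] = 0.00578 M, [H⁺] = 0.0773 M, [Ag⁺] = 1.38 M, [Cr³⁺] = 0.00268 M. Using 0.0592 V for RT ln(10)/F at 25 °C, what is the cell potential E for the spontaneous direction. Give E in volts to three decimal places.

+0.357 V

Cr₂O₇²⁻/Cr³⁺ is the cathode (higher E°), Ag⁺/Ag the anode: E°cell = +1.33 − (+0.84) = +0.49 V, n = 6.
Overall: Cr₂O₇²⁻(aq) + 14 H⁺(aq) + 6 Ag(s) → 2 Cr³⁺(aq) + 7 H₂O(l) + 6 Ag⁺(aq)
Q = [Cr³⁺]^2·[Ag⁺]^6 / ([Cr₂O₇²⁻]·[H⁺]^14); log Q = 13.499.
E = E° − (0.0592/n) log Q = +0.49 − (0.0592/6)(13.499) = +0.357 V.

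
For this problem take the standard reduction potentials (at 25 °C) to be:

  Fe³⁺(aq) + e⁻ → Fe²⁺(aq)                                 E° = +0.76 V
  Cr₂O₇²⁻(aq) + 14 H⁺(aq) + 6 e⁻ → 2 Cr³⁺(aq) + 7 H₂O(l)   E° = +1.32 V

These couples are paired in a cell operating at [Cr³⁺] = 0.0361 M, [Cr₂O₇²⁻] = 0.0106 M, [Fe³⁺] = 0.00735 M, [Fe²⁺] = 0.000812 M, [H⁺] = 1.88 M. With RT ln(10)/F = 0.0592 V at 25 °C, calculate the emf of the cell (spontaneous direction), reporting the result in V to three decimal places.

+0.550 V

Cr₂O₇²⁻/Cr³⁺ is the cathode (higher E°), Fe³⁺/Fe²⁺ the anode: E°cell = +1.32 − (+0.76) = +0.56 V, n = 6.
Overall: Cr₂O₇²⁻(aq) + 14 H⁺(aq) + 6 Fe²⁺(aq) → 2 Cr³⁺(aq) + 7 H₂O(l) + 6 Fe³⁺(aq)
Q = [Cr³⁺]^2·[Fe³⁺]^6 / ([Cr₂O₇²⁻]·[H⁺]^14·[Fe²⁺]^6); log Q = 0.992.
E = E° − (0.0592/n) log Q = +0.56 − (0.0592/6)(0.992) = +0.550 V.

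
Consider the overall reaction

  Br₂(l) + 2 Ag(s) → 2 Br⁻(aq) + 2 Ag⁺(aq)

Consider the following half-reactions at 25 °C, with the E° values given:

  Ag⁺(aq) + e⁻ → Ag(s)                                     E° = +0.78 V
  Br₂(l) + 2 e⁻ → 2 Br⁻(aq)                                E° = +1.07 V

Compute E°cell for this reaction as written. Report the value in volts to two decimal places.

The Br₂/Br⁻ couple has the higher reduction potential, so it is the cathode; Ag⁺/Ag is oxidised at the anode.
E°cell = E°(cathode) − E°(anode) = (+1.07) − (+0.78) = +0.29 V.
Since E°cell > 0, the reaction is spontaneous under standard conditions.

+0.29 V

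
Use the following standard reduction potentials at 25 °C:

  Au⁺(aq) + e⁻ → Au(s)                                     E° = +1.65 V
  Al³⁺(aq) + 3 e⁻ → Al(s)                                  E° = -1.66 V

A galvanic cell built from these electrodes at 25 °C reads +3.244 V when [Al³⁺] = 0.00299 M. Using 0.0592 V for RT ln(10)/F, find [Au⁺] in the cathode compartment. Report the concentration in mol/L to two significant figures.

0.011 M

Au⁺/Au is the cathode, Al³⁺/Al the anode: E°cell = +3.31 V, n = 3.
Overall reaction: 3 Au⁺(aq) + Al(s) → 3 Au(s) + Al³⁺(aq); Q = [Al³⁺]^1/[Au⁺]^3.
From E = E° − (0.0592/n) log Q: log Q = (E° − E)·n/0.0592 = (+3.31 − (+3.244))·3/0.0592 = 3.3446.
So 3·log[Au⁺] = 1·log(0.00299) − log Q = -2.5243 − (3.3446) = -5.8689; log[Au⁺] = -5.8689 / 3 = -1.9563; [Au⁺] = 10^(-1.9563) ≈ 0.011 M.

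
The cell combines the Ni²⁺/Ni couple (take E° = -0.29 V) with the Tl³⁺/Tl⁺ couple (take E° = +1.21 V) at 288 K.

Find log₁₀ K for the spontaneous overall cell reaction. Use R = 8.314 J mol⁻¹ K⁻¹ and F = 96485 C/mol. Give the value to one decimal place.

52.5

Cathode: Tl³⁺/Tl⁺; anode: Ni²⁺/Ni. E°cell = (+1.21) − (-0.29) = +1.50 V, with n = 2.
ΔG° = −nFE° = −RT ln K, so ln K = nFE°/(RT) = (2)(96485)(+1.50) / ((8.314)(288)) = 120.887.
log₁₀ K = 120.887 / ln 10 = 52.5.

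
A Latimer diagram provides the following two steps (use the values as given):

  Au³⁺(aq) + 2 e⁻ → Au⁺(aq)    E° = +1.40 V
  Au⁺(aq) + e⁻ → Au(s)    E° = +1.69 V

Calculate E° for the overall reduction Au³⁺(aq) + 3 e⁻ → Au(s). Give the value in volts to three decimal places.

Since ΔG° = −nFE° is additive over sequential reductions, n₃E°₃ = n₁E°₁ + n₂E°₂.
E°₃ = (2×+1.40 + 1×+1.69) / 3 = (+4.490) / 3 = +1.497 V.
E° values themselves are not directly additive — weighting by electron count is essential.

+1.497 V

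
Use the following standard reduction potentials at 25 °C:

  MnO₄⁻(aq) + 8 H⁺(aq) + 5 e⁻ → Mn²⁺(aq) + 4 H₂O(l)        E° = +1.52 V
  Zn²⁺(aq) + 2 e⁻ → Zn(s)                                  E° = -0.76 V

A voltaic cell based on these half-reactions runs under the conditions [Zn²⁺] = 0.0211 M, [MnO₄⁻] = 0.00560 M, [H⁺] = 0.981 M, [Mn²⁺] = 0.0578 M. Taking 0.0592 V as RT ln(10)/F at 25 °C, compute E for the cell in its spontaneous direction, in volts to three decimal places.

+2.317 V

MnO₄⁻/Mn²⁺ is the cathode (higher E°), Zn²⁺/Zn the anode: E°cell = +1.52 − (-0.76) = +2.28 V, n = 10.
Overall: 2 MnO₄⁻(aq) + 16 H⁺(aq) + 5 Zn(s) → 2 Mn²⁺(aq) + 8 H₂O(l) + 5 Zn²⁺(aq)
Q = [Mn²⁺]^2·[Zn²⁺]^5 / ([MnO₄⁻]^2·[H⁺]^16); log Q = -6.218.
E = E° − (0.0592/n) log Q = +2.28 − (0.0592/10)(-6.218) = +2.317 V.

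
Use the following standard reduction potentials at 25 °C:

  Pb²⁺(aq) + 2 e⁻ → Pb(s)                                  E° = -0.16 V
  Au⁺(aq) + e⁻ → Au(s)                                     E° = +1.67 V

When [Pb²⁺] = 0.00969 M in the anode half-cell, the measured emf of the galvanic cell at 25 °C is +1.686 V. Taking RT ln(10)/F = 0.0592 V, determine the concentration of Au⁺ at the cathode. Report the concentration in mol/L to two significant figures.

0.00036 M

Au⁺/Au is the cathode, Pb²⁺/Pb the anode: E°cell = +1.83 V, n = 2.
Overall reaction: 2 Au⁺(aq) + Pb(s) → 2 Au(s) + Pb²⁺(aq); Q = [Pb²⁺]^1/[Au⁺]^2.
From E = E° − (0.0592/n) log Q: log Q = (E° − E)·n/0.0592 = (+1.83 − (+1.686))·2/0.0592 = 4.8649.
So 2·log[Au⁺] = 1·log(0.00969) − log Q = -2.0137 − (4.8649) = -6.8786; log[Au⁺] = -6.8786 / 2 = -3.4393; [Au⁺] = 10^(-3.4393) ≈ 0.00036 M.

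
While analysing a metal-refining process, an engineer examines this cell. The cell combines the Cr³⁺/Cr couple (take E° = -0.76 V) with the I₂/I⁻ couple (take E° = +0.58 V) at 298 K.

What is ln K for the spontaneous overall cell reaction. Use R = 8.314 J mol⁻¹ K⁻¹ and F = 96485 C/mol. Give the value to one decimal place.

Cathode: I₂/I⁻; anode: Cr³⁺/Cr. E°cell = (+0.58) − (-0.76) = +1.34 V, with n = 6.
ΔG° = −nFE° = −RT ln K, so ln K = nFE°/(RT) = (6)(96485)(+1.34) / ((8.314)(298)) = 313.105.

313.1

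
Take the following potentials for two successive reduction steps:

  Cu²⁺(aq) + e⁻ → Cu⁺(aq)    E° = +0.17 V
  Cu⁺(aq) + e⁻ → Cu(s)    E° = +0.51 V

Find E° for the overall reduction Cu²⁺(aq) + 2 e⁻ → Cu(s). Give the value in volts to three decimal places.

Adding the free-energy changes (−nFE°) of the two steps gives −n₃FE°₃ = −n₁FE°₁ − n₂FE°₂.
E°₃ = (1×+0.17 + 1×+0.51) / 2 = (+0.680) / 2 = +0.340 V.

+0.340 V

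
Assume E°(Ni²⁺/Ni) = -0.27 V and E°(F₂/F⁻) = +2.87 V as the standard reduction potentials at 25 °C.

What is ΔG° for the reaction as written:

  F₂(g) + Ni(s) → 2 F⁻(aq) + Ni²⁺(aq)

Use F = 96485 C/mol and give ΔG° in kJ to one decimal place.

As written, F₂/F⁻ is reduced (cathode) and Ni²⁺/Ni is oxidised (anode), so E°cell = (+2.87) − (-0.27) = +3.14 V.
Balancing electrons gives n = 2.
ΔG° = −nFE° = −(2)(96485)(+3.14) = -605,926 J = -605.9 kJ.

-605.9 kJ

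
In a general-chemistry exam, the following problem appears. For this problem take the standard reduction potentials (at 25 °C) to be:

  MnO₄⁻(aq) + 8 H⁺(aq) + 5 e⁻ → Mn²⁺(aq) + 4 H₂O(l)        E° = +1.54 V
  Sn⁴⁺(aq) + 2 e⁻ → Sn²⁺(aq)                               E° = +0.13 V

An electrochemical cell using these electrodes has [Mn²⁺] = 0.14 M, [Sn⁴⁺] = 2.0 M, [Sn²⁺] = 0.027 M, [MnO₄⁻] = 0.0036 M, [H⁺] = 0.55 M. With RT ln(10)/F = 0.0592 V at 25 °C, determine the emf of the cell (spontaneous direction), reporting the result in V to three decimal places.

MnO₄⁻/Mn²⁺ is the cathode (higher E°), Sn⁴⁺/Sn²⁺ the anode: E°cell = +1.54 − (+0.13) = +1.41 V, n = 10.
Overall: 2 MnO₄⁻(aq) + 16 H⁺(aq) + 5 Sn²⁺(aq) → 2 Mn²⁺(aq) + 8 H₂O(l) + 5 Sn⁴⁺(aq)
Q = [Mn²⁺]^2·[Sn⁴⁺]^5 / ([MnO₄⁻]^2·[H⁺]^16·[Sn²⁺]^5); log Q = 16.682.
E = E° − (0.0592/n) log Q = +1.41 − (0.0592/10)(16.682) = +1.311 V.

+1.311 V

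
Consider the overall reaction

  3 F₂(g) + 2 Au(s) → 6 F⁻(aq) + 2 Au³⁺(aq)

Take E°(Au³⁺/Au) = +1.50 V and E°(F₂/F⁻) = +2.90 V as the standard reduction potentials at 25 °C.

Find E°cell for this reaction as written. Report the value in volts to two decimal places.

+1.40 V

The F₂/F⁻ couple has the higher reduction potential, so it is the cathode; Au³⁺/Au is oxidised at the anode.
E°cell = E°(cathode) − E°(anode) = (+2.90) − (+1.50) = +1.40 V.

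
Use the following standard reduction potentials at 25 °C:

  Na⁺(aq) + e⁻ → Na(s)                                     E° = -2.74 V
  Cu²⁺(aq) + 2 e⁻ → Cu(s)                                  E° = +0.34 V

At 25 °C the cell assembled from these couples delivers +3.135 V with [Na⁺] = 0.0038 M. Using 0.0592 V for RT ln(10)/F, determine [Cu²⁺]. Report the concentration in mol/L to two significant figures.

Cu²⁺/Cu is the cathode, Na⁺/Na the anode: E°cell = +3.08 V, n = 2.
Overall reaction: Cu²⁺(aq) + 2 Na(s) → Cu(s) + 2 Na⁺(aq); Q = [Na⁺]^2/[Cu²⁺]^1.
From E = E° − (0.0592/n) log Q: log Q = (E° − E)·n/0.0592 = (+3.08 − (+3.135))·2/0.0592 = -1.8581.
So 1·log[Cu²⁺] = 2·log(0.0038) − log Q = -4.8404 − (-1.8581) = -2.9823; [Cu²⁺] = 10^(-2.9823) ≈ 0.0010 M.

0.0010 M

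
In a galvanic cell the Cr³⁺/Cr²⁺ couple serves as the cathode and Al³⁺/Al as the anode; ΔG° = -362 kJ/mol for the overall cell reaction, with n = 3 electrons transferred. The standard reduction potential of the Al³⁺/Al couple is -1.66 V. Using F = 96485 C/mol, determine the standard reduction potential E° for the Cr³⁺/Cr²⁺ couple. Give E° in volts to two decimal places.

-0.41 V

E°cell = −ΔG°/(nF) = −(-362×10³)/((3)(96485)) = +1.251 V.
Since Cr³⁺/Cr²⁺ is the cathode and Al³⁺/Al the anode, E°cell = E°(Cr³⁺/Cr²⁺) − E°(Al³⁺/Al).
So E°(Cr³⁺/Cr²⁺) = E°cell + E°(Al³⁺/Al) = +1.251 + (-1.66) = -0.41 V.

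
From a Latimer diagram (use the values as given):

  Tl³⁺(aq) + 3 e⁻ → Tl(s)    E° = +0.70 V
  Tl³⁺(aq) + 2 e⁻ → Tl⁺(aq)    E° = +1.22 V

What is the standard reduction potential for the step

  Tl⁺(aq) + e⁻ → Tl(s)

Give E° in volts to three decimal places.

-0.340 V

Sequential free energies add, so n₃E°₃ = n₁E°₁ + n₂E°₂.
With n₃ = 3, and the known step contributing 2×(+1.22) V, the unknown satisfies 1·E° = 3×(+0.70) − 2×(+1.22) = -0.340.
E° = -0.340 / 1 = -0.340 V.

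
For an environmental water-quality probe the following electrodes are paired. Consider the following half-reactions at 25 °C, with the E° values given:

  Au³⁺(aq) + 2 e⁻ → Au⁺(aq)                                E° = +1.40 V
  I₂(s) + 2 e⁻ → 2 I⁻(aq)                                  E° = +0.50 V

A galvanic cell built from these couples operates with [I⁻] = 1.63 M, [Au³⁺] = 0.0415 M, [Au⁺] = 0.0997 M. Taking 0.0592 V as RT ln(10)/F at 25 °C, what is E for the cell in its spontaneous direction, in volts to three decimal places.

+0.901 V

Au³⁺/Au⁺ is the cathode (higher E°), I₂/I⁻ the anode: E°cell = +1.40 − (+0.50) = +0.90 V, n = 2.
Overall: Au³⁺(aq) + 2 I⁻(aq) → Au⁺(aq) + I₂(s)
Q = [Au⁺] / ([Au³⁺]·[I⁻]^2); log Q = -0.044.
E = E° − (0.0592/n) log Q = +0.90 − (0.0592/2)(-0.044) = +0.901 V.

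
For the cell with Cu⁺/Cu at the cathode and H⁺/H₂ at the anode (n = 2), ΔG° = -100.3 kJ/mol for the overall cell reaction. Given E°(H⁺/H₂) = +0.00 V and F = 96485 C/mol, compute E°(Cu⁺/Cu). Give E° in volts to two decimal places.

+0.52 V

E°cell = −ΔG°/(nF) = −(-100.3×10³)/((2)(96485)) = +0.520 V.
Since Cu⁺/Cu is the cathode and H⁺/H₂ the anode, E°cell = E°(Cu⁺/Cu) − E°(H⁺/H₂).
So E°(Cu⁺/Cu) = E°cell + E°(H⁺/H₂) = +0.520 + (+0.00) = +0.52 V.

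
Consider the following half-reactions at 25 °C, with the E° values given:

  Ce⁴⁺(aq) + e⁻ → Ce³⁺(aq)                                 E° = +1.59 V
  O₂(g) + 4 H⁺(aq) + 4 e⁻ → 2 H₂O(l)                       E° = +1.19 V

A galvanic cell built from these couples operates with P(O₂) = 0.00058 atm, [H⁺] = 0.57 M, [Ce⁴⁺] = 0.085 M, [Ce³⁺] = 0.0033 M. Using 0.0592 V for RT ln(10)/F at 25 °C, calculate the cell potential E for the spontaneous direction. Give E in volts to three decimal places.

+0.546 V

Ce⁴⁺/Ce³⁺ is the cathode (higher E°), O₂/H₂O the anode: E°cell = +1.59 − (+1.19) = +0.40 V, n = 4.
Overall: 4 Ce⁴⁺(aq) + 2 H₂O(l) → 4 Ce³⁺(aq) + O₂(g) + 4 H⁺(aq)
Q = [Ce³⁺]^4·P(O₂)·[H⁺]^4 / ([Ce⁴⁺]^4); log Q = -9.857.
E = E° − (0.0592/n) log Q = +0.40 − (0.0592/4)(-9.857) = +0.546 V.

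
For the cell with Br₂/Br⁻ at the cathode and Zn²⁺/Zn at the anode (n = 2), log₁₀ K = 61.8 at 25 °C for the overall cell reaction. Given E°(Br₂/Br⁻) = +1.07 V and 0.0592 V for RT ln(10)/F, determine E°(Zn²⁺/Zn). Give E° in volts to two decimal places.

E°cell = (0.0592/n)·log K = (0.0592/2)(61.8) = +1.829 V.
Since Br₂/Br⁻ is the cathode and Zn²⁺/Zn the anode, E°cell = E°(Br₂/Br⁻) − E°(Zn²⁺/Zn).
So E°(Zn²⁺/Zn) = E°(Br₂/Br⁻) − E°cell = (+1.07) − (+1.829) = -0.76 V.

-0.76 V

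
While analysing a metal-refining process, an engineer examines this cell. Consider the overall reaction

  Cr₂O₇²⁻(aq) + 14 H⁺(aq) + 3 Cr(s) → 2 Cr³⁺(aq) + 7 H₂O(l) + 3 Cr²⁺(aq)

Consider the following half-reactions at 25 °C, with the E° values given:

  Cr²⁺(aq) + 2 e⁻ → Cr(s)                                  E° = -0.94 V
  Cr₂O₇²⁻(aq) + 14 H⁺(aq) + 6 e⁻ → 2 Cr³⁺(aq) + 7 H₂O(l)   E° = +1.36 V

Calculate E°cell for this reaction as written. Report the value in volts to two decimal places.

+2.30 V

The Cr₂O₇²⁻/Cr³⁺ couple has the higher reduction potential, so it is the cathode; Cr²⁺/Cr is oxidised at the anode.
E°cell = E°(cathode) − E°(anode) = (+1.36) − (-0.94) = +2.30 V.
Since E°cell > 0, the reaction is spontaneous under standard conditions.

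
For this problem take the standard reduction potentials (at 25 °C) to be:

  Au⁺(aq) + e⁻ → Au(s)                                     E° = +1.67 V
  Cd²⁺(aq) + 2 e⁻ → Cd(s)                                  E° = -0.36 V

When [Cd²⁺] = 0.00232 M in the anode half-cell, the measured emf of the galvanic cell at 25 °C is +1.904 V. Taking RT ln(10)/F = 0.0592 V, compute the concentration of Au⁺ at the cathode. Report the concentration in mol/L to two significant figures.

0.00036 M

Au⁺/Au is the cathode, Cd²⁺/Cd the anode: E°cell = +2.03 V, n = 2.
Overall reaction: 2 Au⁺(aq) + Cd(s) → 2 Au(s) + Cd²⁺(aq); Q = [Cd²⁺]^1/[Au⁺]^2.
From E = E° − (0.0592/n) log Q: log Q = (E° − E)·n/0.0592 = (+2.03 − (+1.904))·2/0.0592 = 4.2568.
So 2·log[Au⁺] = 1·log(0.00232) − log Q = -2.6345 − (4.2568) = -6.8913; log[Au⁺] = -6.8913 / 2 = -3.4457; [Au⁺] = 10^(-3.4457) ≈ 0.00036 M.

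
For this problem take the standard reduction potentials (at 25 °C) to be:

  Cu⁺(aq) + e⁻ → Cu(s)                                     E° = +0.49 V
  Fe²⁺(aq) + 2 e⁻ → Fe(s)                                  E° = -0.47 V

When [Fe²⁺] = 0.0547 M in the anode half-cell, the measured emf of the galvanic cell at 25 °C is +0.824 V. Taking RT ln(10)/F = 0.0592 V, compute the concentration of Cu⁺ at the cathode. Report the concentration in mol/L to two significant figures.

0.0012 M

Cu⁺/Cu is the cathode, Fe²⁺/Fe the anode: E°cell = +0.96 V, n = 2.
Overall reaction: 2 Cu⁺(aq) + Fe(s) → 2 Cu(s) + Fe²⁺(aq); Q = [Fe²⁺]^1/[Cu⁺]^2.
From E = E° − (0.0592/n) log Q: log Q = (E° − E)·n/0.0592 = (+0.96 − (+0.824))·2/0.0592 = 4.5946.
So 2·log[Cu⁺] = 1·log(0.0547) − log Q = -1.2620 − (4.5946) = -5.8566; log[Cu⁺] = -5.8566 / 2 = -2.9283; [Cu⁺] = 10^(-2.9283) ≈ 0.0012 M.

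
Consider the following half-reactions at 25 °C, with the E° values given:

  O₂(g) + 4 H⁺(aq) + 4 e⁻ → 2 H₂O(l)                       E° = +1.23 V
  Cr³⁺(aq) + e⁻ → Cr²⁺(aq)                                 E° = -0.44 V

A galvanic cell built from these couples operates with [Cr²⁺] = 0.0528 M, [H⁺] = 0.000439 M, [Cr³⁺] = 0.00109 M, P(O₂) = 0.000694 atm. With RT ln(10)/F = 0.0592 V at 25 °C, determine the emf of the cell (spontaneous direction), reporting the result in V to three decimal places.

O₂/H₂O is the cathode (higher E°), Cr³⁺/Cr²⁺ the anode: E°cell = +1.23 − (-0.44) = +1.67 V, n = 4.
Overall: O₂(g) + 4 H⁺(aq) + 4 Cr²⁺(aq) → 2 H₂O(l) + 4 Cr³⁺(aq)
Q = [Cr³⁺]^4 / (P(O₂)·[H⁺]^4·[Cr²⁺]^4); log Q = 9.848.
E = E° − (0.0592/n) log Q = +1.67 − (0.0592/4)(9.848) = +1.524 V.

+1.524 V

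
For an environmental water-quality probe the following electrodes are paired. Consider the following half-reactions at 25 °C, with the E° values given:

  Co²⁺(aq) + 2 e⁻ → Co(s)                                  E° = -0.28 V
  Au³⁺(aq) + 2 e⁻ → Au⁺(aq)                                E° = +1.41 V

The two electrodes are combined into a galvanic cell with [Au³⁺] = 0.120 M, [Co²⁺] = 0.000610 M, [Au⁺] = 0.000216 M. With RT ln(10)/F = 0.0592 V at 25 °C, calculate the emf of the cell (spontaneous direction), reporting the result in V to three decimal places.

+1.866 V

Au³⁺/Au⁺ is the cathode (higher E°), Co²⁺/Co the anode: E°cell = +1.41 − (-0.28) = +1.69 V, n = 2.
Overall: Au³⁺(aq) + Co(s) → Au⁺(aq) + Co²⁺(aq)
Q = [Au⁺]·[Co²⁺] / ([Au³⁺]); log Q = -5.959.
E = E° − (0.0592/n) log Q = +1.69 − (0.0592/2)(-5.959) = +1.866 V.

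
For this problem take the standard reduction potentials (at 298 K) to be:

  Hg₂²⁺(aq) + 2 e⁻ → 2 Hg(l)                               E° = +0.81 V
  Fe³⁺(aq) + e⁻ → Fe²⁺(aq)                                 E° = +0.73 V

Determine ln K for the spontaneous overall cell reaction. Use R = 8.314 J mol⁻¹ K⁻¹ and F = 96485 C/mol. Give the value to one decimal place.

Cathode: Hg₂²⁺/Hg; anode: Fe³⁺/Fe²⁺. E°cell = (+0.81) − (+0.73) = +0.08 V, with n = 2.
ΔG° = −nFE° = −RT ln K, so ln K = nFE°/(RT) = (2)(96485)(+0.08) / ((8.314)(298)) = 6.231.

6.2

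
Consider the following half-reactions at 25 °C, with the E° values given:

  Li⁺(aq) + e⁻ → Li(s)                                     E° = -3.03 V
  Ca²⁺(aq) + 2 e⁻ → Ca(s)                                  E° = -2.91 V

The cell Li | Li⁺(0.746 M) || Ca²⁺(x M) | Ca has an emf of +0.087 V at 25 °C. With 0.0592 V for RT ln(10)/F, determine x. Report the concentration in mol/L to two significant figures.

Ca²⁺/Ca is the cathode, Li⁺/Li the anode: E°cell = +0.12 V, n = 2.
Overall reaction: Ca²⁺(aq) + 2 Li(s) → Ca(s) + 2 Li⁺(aq); Q = [Li⁺]^2/[Ca²⁺]^1.
From E = E° − (0.0592/n) log Q: log Q = (E° − E)·n/0.0592 = (+0.12 − (+0.087))·2/0.0592 = 1.1149.
So 1·log[Ca²⁺] = 2·log(0.746) − log Q = -0.2545 − (1.1149) = -1.3694; [Ca²⁺] = 10^(-1.3694) ≈ 0.043 M.

0.043 M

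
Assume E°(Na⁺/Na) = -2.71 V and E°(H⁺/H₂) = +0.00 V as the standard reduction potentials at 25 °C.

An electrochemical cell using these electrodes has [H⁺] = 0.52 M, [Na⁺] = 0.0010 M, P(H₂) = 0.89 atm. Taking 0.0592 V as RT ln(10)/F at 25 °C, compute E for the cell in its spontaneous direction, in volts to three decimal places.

+2.872 V

H⁺/H₂ is the cathode (higher E°), Na⁺/Na the anode: E°cell = +0.00 − (-2.71) = +2.71 V, n = 2.
Overall: 2 H⁺(aq) + 2 Na(s) → H₂(g) + 2 Na⁺(aq)
Q = P(H₂)·[Na⁺]^2 / ([H⁺]^2); log Q = -5.483.
E = E° − (0.0592/n) log Q = +2.71 − (0.0592/2)(-5.483) = +2.872 V.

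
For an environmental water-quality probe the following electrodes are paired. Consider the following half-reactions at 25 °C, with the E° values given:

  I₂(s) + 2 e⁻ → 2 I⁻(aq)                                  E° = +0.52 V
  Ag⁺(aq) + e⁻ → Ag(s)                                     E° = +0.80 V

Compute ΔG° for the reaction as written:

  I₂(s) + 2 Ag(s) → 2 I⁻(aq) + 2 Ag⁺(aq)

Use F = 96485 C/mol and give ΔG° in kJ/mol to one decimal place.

+54.0 kJ/mol

As written, I₂/I⁻ is reduced (cathode) and Ag⁺/Ag is oxidised (anode), so E°cell = (+0.52) − (+0.80) = -0.28 V.
Balancing electrons gives n = 2.
ΔG° = −nFE° = −(2)(96485)(-0.28) = 54,032 J = +54.0 kJ/mol.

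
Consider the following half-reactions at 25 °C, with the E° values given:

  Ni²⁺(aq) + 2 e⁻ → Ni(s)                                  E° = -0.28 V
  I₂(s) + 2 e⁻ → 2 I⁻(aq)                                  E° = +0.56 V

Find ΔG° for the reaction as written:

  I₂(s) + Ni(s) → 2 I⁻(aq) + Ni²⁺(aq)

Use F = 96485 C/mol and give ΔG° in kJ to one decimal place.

As written, I₂/I⁻ is reduced (cathode) and Ni²⁺/Ni is oxidised (anode), so E°cell = (+0.56) − (-0.28) = +0.84 V.
Balancing electrons gives n = 2.
ΔG° = −nFE° = −(2)(96485)(+0.84) = -162,095 J = -162.1 kJ.

-162.1 kJ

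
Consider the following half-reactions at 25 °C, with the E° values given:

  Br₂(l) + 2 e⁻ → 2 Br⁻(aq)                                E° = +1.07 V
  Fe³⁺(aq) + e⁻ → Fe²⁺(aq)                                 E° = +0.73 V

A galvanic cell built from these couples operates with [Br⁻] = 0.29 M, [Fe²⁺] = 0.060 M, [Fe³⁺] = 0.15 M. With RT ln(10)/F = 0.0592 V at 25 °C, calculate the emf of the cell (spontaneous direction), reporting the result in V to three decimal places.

+0.348 V

Br₂/Br⁻ is the cathode (higher E°), Fe³⁺/Fe²⁺ the anode: E°cell = +1.07 − (+0.73) = +0.34 V, n = 2.
Overall: Br₂(l) + 2 Fe²⁺(aq) → 2 Br⁻(aq) + 2 Fe³⁺(aq)
Q = [Br⁻]^2·[Fe³⁺]^2 / ([Fe²⁺]^2); log Q = -0.279.
E = E° − (0.0592/n) log Q = +0.34 − (0.0592/2)(-0.279) = +0.348 V.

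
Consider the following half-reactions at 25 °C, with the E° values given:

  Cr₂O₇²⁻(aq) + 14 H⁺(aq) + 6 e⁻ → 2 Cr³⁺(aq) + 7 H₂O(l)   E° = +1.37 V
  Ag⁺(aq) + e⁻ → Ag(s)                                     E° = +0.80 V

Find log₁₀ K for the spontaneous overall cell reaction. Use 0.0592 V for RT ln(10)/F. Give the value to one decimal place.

Cathode: Cr₂O₇²⁻/Cr³⁺; anode: Ag⁺/Ag. E°cell = +0.57 V, n = 6.
log K = nE°cell / 0.0592 = (6)(+0.57) / 0.0592 = 57.8.

57.8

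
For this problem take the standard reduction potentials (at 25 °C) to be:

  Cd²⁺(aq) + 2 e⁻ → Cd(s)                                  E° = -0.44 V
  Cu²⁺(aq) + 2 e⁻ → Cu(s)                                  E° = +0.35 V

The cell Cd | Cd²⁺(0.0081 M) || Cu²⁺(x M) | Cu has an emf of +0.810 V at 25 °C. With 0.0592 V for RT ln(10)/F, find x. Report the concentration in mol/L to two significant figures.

0.038 M

Cu²⁺/Cu is the cathode, Cd²⁺/Cd the anode: E°cell = +0.79 V, n = 2.
Overall reaction: Cu²⁺(aq) + Cd(s) → Cu(s) + Cd²⁺(aq); Q = [Cd²⁺]^1/[Cu²⁺]^1.
From E = E° − (0.0592/n) log Q: log Q = (E° − E)·n/0.0592 = (+0.79 − (+0.810))·2/0.0592 = -0.6757.
So 1·log[Cu²⁺] = 1·log(0.0081) − log Q = -2.0915 − (-0.6757) = -1.4158; [Cu²⁺] = 10^(-1.4158) ≈ 0.038 M.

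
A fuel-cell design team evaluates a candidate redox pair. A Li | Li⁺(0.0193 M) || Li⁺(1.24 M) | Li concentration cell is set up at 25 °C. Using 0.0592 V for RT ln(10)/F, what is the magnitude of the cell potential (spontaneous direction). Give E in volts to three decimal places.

+0.107 V

For a concentration cell E°cell = 0. The 1.24 M side is the cathode (reduction is favoured where [Li⁺] is higher).
With n = 1, E = −(0.0592/1) log([Li⁺]ₐₙ/[Li⁺]꜀ₐₜ) = −(0.0592/1) log(0.0193/1.24) = −(0.0592/1)(-1.808) = +0.107 V.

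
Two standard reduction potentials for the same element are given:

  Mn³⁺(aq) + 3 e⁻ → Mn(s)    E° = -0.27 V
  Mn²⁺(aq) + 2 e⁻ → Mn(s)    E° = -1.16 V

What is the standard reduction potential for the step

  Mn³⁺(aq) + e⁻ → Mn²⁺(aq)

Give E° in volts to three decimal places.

+1.510 V

Sequential free energies add, so n₃E°₃ = n₁E°₁ + n₂E°₂.
With n₃ = 3, and the known step contributing 2×(-1.16) V, the unknown satisfies 1·E° = 3×(-0.27) − 2×(-1.16) = +1.510.
E° = +1.510 / 1 = +1.510 V.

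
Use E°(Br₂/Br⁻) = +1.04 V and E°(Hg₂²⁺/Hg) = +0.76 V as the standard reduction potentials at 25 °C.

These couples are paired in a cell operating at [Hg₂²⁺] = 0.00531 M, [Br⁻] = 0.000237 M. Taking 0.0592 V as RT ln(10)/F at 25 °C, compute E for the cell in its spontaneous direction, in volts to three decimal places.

Br₂/Br⁻ is the cathode (higher E°), Hg₂²⁺/Hg the anode: E°cell = +1.04 − (+0.76) = +0.28 V, n = 2.
Overall: Br₂(l) + 2 Hg(l) → 2 Br⁻(aq) + Hg₂²⁺(aq)
Q = [Br⁻]^2·[Hg₂²⁺]; log Q = -9.525.
E = E° − (0.0592/n) log Q = +0.28 − (0.0592/2)(-9.525) = +0.562 V.

+0.562 V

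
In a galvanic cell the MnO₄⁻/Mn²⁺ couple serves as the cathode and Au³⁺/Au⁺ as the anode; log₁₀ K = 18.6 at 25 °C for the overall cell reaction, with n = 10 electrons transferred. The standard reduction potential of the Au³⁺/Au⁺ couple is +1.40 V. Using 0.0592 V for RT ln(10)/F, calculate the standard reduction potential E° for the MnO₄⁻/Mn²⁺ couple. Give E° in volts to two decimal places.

E°cell = (0.0592/n)·log K = (0.0592/10)(18.6) = +0.110 V.
Since MnO₄⁻/Mn²⁺ is the cathode and Au³⁺/Au⁺ the anode, E°cell = E°(MnO₄⁻/Mn²⁺) − E°(Au³⁺/Au⁺).
So E°(MnO₄⁻/Mn²⁺) = E°cell + E°(Au³⁺/Au⁺) = +0.110 + (+1.40) = +1.51 V.

+1.51 V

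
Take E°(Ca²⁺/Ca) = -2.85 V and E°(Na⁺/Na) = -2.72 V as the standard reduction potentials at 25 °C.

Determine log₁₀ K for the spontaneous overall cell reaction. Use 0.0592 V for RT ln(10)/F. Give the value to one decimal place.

4.4

Cathode: Na⁺/Na; anode: Ca²⁺/Ca. E°cell = +0.13 V, n = 2.
log K = nE°cell / 0.0592 = (2)(+0.13) / 0.0592 = 4.4.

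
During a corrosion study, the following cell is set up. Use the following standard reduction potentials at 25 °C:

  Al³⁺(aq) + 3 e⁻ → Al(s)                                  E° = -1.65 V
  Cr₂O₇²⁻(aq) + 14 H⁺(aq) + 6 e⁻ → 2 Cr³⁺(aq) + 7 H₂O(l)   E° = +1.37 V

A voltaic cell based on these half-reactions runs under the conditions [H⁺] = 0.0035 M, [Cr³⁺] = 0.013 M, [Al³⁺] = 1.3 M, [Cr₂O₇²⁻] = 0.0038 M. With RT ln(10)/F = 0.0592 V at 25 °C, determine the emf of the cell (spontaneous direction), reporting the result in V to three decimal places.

Cr₂O₇²⁻/Cr³⁺ is the cathode (higher E°), Al³⁺/Al the anode: E°cell = +1.37 − (-1.65) = +3.02 V, n = 6.
Overall: Cr₂O₇²⁻(aq) + 14 H⁺(aq) + 2 Al(s) → 2 Cr³⁺(aq) + 7 H₂O(l) + 2 Al³⁺(aq)
Q = [Cr³⁺]^2·[Al³⁺]^2 / ([Cr₂O₇²⁻]·[H⁺]^14); log Q = 33.259.
E = E° − (0.0592/n) log Q = +3.02 − (0.0592/6)(33.259) = +2.692 V.

+2.692 V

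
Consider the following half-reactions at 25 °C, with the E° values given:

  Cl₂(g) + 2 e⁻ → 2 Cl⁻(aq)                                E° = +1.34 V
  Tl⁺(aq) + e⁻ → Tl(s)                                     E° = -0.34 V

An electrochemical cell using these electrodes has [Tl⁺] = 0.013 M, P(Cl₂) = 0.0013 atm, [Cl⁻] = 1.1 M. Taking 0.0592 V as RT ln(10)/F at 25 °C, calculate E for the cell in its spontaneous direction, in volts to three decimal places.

Cl₂/Cl⁻ is the cathode (higher E°), Tl⁺/Tl the anode: E°cell = +1.34 − (-0.34) = +1.68 V, n = 2.
Overall: Cl₂(g) + 2 Tl(s) → 2 Cl⁻(aq) + 2 Tl⁺(aq)
Q = [Cl⁻]^2·[Tl⁺]^2 / (P(Cl₂)); log Q = -0.803.
E = E° − (0.0592/n) log Q = +1.68 − (0.0592/2)(-0.803) = +1.704 V.

+1.704 V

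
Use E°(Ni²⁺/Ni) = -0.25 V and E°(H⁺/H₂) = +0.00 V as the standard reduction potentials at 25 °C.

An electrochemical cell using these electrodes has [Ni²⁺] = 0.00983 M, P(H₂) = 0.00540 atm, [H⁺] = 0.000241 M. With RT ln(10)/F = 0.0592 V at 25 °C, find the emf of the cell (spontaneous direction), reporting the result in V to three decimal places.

H⁺/H₂ is the cathode (higher E°), Ni²⁺/Ni the anode: E°cell = +0.00 − (-0.25) = +0.25 V, n = 2.
Overall: 2 H⁺(aq) + Ni(s) → H₂(g) + Ni²⁺(aq)
Q = P(H₂)·[Ni²⁺] / ([H⁺]^2); log Q = 2.961.
E = E° − (0.0592/n) log Q = +0.25 − (0.0592/2)(2.961) = +0.162 V.

+0.162 V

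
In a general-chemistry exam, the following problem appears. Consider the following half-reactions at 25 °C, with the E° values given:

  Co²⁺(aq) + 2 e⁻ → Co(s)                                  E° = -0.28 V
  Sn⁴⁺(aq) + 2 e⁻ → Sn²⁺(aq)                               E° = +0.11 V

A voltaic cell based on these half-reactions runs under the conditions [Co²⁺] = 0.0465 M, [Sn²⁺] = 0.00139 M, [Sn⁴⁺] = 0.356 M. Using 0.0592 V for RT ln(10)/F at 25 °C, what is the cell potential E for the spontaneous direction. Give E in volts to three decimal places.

+0.501 V

Sn⁴⁺/Sn²⁺ is the cathode (higher E°), Co²⁺/Co the anode: E°cell = +0.11 − (-0.28) = +0.39 V, n = 2.
Overall: Sn⁴⁺(aq) + Co(s) → Sn²⁺(aq) + Co²⁺(aq)
Q = [Sn²⁺]·[Co²⁺] / ([Sn⁴⁺]); log Q = -3.741.
E = E° − (0.0592/n) log Q = +0.39 − (0.0592/2)(-3.741) = +0.501 V.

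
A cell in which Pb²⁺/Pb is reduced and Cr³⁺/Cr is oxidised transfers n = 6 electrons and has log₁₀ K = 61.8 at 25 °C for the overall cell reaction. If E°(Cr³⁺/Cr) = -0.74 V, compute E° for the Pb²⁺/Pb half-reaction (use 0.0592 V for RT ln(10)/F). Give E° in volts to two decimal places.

-0.13 V

E°cell = (0.0592/n)·log K = (0.0592/6)(61.8) = +0.610 V.
Since Pb²⁺/Pb is the cathode and Cr³⁺/Cr the anode, E°cell = E°(Pb²⁺/Pb) − E°(Cr³⁺/Cr).
So E°(Pb²⁺/Pb) = E°cell + E°(Cr³⁺/Cr) = +0.610 + (-0.74) = -0.13 V.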